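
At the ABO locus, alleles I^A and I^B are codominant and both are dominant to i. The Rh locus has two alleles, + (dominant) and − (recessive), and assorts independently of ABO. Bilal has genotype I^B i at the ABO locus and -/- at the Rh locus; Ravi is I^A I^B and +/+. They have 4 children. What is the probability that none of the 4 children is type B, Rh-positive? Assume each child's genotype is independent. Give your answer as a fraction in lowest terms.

1/16

ABO cross I^B i × I^A I^B → 1/4 A, 1/2 B, 1/4 AB.
Rh cross -/- × +/+ → 1 Rh+; so P(type B, Rh-positive) = 1/2 × 1 = 1/2 per child.
P(not type B, Rh-positive) = 1/2 for one child; (1/2)^4 = 1/16.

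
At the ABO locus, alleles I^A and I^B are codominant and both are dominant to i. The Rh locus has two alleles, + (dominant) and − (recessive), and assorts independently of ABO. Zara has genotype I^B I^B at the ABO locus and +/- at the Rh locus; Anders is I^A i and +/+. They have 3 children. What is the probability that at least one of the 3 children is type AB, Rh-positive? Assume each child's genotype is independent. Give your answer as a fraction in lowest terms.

7/8

ABO cross I^B I^B × I^A i → 1/2 B, 1/2 AB.
Rh cross +/- × +/+ → 1 Rh+; so P(type AB, Rh-positive) = 1/2 × 1 = 1/2 per child.
P(none) = (1/2)^3 = 1/8; P(at least one) = 1 − 1/8 = 7/8.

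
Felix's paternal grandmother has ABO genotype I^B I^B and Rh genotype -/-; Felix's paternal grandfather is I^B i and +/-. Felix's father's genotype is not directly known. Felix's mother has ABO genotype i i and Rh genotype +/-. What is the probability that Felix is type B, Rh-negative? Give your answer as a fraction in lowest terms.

9/32

Felix's father's ABO genotype from I^B I^B × I^B i: 1/2 I^B I^B, 1/2 I^B i.
Crossing each possibility with the mother i i and summing P(type B): 1/2·1 + 1/2·1/2 = 3/4.
Similarly for Rh via the father's Rh distribution: P(Rh-) = 3/8.
Independent loci: 3/4 × 3/8 = 9/32.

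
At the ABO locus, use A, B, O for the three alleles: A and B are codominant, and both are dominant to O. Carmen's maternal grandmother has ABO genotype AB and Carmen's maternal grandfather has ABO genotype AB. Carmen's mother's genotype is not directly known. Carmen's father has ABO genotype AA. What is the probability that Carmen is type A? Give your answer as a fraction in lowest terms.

1/2

Carmen's mother's ABO genotype from AB × AB: 1/4 AA, 1/2 AB, 1/4 BB.
Crossing each possibility with the father AA and summing P(type A): 1/4·1 + 1/2·1/2 + 1/4·0 = 1/2.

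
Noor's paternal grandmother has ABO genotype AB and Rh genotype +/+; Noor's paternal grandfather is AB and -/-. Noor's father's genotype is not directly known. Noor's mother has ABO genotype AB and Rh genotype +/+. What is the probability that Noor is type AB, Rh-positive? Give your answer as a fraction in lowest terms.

1/2

Noor's father's ABO genotype from AB × AB: 1/4 AA, 1/2 AB, 1/4 BB.
Crossing each possibility with the mother AB and summing P(type AB): 1/4·1/2 + 1/2·1/2 + 1/4·1/2 = 1/2.
Similarly for Rh via the father's Rh distribution: P(Rh+) = 1.
Independent loci: 1/2 × 1 = 1/2.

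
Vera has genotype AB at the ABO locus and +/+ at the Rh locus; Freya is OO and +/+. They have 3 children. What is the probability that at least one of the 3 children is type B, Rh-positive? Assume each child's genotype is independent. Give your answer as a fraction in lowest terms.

ABO cross AB × OO → 1/2 A, 1/2 B.
Rh cross +/+ × +/+ → 1 Rh+; so P(type B, Rh-positive) = 1/2 × 1 = 1/2 per child.
P(none) = (1/2)^3 = 1/8; P(at least one) = 1 − 1/8 = 7/8.

7/8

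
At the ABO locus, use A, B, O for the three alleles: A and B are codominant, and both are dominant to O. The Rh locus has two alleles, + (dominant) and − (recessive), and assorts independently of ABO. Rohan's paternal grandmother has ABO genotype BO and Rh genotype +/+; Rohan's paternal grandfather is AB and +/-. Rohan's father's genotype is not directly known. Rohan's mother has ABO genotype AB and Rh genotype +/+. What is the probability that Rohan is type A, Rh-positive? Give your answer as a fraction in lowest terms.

1/4

Rohan's father's ABO genotype from BO × AB: 1/4 AB, 1/4 AO, 1/4 BB, 1/4 BO.
Crossing each possibility with the mother AB and summing P(type A): 1/4·1/4 + 1/4·1/2 + 1/4·0 + 1/4·1/4 = 1/4.
Similarly for Rh via the father's Rh distribution: P(Rh+) = 1.
Independent loci: 1/4 × 1 = 1/4.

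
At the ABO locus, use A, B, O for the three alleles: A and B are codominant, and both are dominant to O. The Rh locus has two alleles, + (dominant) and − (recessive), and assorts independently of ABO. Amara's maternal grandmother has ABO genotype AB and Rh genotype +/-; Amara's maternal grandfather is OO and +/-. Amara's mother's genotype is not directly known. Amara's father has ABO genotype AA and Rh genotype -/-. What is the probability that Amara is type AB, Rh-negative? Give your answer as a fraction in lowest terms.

1/8

Amara's mother's ABO genotype from AB × OO: 1/2 AO, 1/2 BO.
Crossing each possibility with the father AA and summing P(type AB): 1/2·0 + 1/2·1/2 = 1/4.
Similarly for Rh via the mother's Rh distribution: P(Rh-) = 1/2.
Independent loci: 1/4 × 1/2 = 1/8.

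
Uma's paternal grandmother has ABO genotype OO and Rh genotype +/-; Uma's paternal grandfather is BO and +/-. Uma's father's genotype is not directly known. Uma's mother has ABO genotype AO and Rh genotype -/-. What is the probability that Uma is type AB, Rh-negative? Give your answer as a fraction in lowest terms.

1/16

Uma's father's ABO genotype from OO × BO: 1/2 BO, 1/2 OO.
Crossing each possibility with the mother AO and summing P(type AB): 1/2·1/4 + 1/2·0 = 1/8.
Similarly for Rh via the father's Rh distribution: P(Rh-) = 1/2.
Independent loci: 1/8 × 1/2 = 1/16.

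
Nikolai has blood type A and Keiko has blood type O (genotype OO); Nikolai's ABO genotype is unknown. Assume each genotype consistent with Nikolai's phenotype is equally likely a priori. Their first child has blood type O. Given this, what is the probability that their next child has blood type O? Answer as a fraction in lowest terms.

1/2

Possible genotypes: Nikolai ∈ {AA, AO}; Keiko ∈ {OO}.
Weight each parental genotype pair by prior × P(type-O child):
  AO × OO: posterior weight 1; P(next child type O) = 1/2.
Weighted sum = 1/2.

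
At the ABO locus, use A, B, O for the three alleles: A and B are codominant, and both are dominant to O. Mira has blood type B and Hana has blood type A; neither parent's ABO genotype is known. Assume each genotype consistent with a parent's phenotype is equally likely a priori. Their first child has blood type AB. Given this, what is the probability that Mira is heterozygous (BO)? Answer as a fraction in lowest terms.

1/3

Possible genotypes: Mira ∈ {BB, BO}; Hana ∈ {AA, AO}.
Weight each parental genotype pair by prior × P(type-AB child):
  BB × AA: posterior weight 4/9.
  BB × AO: posterior weight 2/9.
  BO × AA: posterior weight 2/9.
  BO × AO: posterior weight 1/9.
Sum the posterior weight over pairs where Mira is BO: 1/3.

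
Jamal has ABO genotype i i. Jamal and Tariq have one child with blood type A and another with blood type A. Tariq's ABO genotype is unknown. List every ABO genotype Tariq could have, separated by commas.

For each candidate genotype of Tariq, check whether crossing it with i i can produce every observed child phenotype.
  I^A I^A → possible child types {A} ✓
  I^A I^B → possible child types {A, B} ✓
  I^A i → possible child types {O, A} ✓
  I^B I^B → possible child types {B} ✗
  I^B i → possible child types {O, B} ✗
  i i → possible child types {O} ✗

I^A I^A, I^A I^B, I^A i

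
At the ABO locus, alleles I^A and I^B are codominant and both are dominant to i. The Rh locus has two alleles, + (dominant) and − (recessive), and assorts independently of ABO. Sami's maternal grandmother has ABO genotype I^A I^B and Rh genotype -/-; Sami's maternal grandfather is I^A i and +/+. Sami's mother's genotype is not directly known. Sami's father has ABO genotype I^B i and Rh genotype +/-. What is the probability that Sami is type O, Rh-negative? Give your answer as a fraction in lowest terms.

Sami's mother's ABO genotype from I^A I^B × I^A i: 1/4 I^A I^A, 1/4 I^A I^B, 1/4 I^A i, 1/4 I^B i.
Crossing each possibility with the father I^B i and summing P(type O): 1/4·0 + 1/4·0 + 1/4·1/4 + 1/4·1/4 = 1/8.
Similarly for Rh via the mother's Rh distribution: P(Rh-) = 1/4.
Independent loci: 1/8 × 1/4 = 1/32.

1/32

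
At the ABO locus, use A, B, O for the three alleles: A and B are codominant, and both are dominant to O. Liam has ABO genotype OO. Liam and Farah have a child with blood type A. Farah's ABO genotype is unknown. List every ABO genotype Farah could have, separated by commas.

AA, AB, AO

For each candidate genotype of Farah, check whether crossing it with OO can produce every observed child phenotype.
  AA → possible child types {A} ✓
  AB → possible child types {A, B} ✓
  AO → possible child types {O, A} ✓
  BB → possible child types {B} ✗
  BO → possible child types {O, B} ✗
  OO → possible child types {O} ✗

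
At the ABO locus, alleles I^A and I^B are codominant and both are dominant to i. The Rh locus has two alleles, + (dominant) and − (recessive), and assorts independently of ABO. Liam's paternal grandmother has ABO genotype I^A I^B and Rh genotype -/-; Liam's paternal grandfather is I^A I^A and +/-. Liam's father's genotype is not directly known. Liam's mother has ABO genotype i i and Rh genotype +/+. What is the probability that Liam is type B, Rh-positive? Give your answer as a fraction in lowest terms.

1/4

Liam's father's ABO genotype from I^A I^B × I^A I^A: 1/2 I^A I^A, 1/2 I^A I^B.
Crossing each possibility with the mother i i and summing P(type B): 1/2·0 + 1/2·1/2 = 1/4.
Similarly for Rh via the father's Rh distribution: P(Rh+) = 1.
Independent loci: 1/4 × 1 = 1/4.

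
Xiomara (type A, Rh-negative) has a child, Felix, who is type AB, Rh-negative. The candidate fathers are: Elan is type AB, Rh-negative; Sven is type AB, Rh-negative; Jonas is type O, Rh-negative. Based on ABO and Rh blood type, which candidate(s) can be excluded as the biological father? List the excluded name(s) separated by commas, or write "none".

A candidate is excluded only if no genotype consistent with his phenotype could produce a type AB, Rh-negative child with a type A, Rh-negative mother.
Jonas (type O, Rh-): no genotype consistent with that phenotype can produce a type-AB Rh- child with a type-A mother.

Jonas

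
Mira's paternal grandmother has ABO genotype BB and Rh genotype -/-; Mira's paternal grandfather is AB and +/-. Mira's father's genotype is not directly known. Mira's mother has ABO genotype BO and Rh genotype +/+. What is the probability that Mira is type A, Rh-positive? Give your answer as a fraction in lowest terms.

1/8

Mira's father's ABO genotype from BB × AB: 1/2 AB, 1/2 BB.
Crossing each possibility with the mother BO and summing P(type A): 1/2·1/4 + 1/2·0 = 1/8.
Similarly for Rh via the father's Rh distribution: P(Rh+) = 1.
Independent loci: 1/8 × 1 = 1/8.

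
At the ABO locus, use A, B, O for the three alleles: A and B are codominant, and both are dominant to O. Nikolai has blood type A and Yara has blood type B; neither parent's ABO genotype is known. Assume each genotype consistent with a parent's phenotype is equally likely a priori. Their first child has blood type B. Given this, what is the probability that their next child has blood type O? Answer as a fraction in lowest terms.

1/12

Possible genotypes: Nikolai ∈ {AA, AO}; Yara ∈ {BB, BO}.
Weight each parental genotype pair by prior × P(type-B child):
  AO × BB: posterior weight 2/3; P(next child type O) = 0.
  AO × BO: posterior weight 1/3; P(next child type O) = 1/4.
Weighted sum = 1/12.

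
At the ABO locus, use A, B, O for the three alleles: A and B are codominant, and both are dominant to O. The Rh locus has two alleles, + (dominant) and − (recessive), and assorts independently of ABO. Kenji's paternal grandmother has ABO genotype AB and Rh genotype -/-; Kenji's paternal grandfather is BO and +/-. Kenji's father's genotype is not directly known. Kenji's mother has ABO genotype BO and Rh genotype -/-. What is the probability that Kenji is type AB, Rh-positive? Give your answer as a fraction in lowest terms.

1/32

Kenji's father's ABO genotype from AB × BO: 1/4 AB, 1/4 AO, 1/4 BB, 1/4 BO.
Crossing each possibility with the mother BO and summing P(type AB): 1/4·1/4 + 1/4·1/4 + 1/4·0 + 1/4·0 = 1/8.
Similarly for Rh via the father's Rh distribution: P(Rh+) = 1/4.
Independent loci: 1/8 × 1/4 = 1/32.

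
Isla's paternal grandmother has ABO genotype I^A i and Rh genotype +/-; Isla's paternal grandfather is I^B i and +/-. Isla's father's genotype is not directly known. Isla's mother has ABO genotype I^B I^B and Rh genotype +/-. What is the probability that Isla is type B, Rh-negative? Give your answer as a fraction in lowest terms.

Isla's father's ABO genotype from I^A i × I^B i: 1/4 I^A I^B, 1/4 I^A i, 1/4 I^B i, 1/4 i i.
Crossing each possibility with the mother I^B I^B and summing P(type B): 1/4·1/2 + 1/4·1/2 + 1/4·1 + 1/4·1 = 3/4.
Similarly for Rh via the father's Rh distribution: P(Rh-) = 1/4.
Independent loci: 3/4 × 1/4 = 3/16.

3/16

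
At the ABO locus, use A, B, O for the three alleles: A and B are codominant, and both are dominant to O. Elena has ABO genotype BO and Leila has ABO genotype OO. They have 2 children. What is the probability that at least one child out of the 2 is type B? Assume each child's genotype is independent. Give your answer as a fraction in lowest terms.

3/4

ABO cross BO × OO → 1/2 O, 1/2 B.
So P(type B) = 1/2 per child.
P(none) = (1/2)^2 = 1/4; P(at least one) = 1 − 1/4 = 3/4.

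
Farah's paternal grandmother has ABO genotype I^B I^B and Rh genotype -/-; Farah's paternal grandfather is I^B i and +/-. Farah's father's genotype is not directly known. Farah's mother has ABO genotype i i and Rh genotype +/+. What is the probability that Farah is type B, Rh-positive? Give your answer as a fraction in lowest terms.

3/4

Farah's father's ABO genotype from I^B I^B × I^B i: 1/2 I^B I^B, 1/2 I^B i.
Crossing each possibility with the mother i i and summing P(type B): 1/2·1 + 1/2·1/2 = 3/4.
Similarly for Rh via the father's Rh distribution: P(Rh+) = 1.
Independent loci: 3/4 × 1 = 3/4.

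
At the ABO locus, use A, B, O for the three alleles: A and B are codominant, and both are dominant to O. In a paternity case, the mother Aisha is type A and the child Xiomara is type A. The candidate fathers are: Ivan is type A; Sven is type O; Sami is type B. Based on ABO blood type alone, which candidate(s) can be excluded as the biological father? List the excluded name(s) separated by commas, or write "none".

none

A candidate is excluded only if no genotype consistent with his phenotype could produce a type A child with a type A mother.
Every candidate has at least one consistent genotype combination, so none can be excluded.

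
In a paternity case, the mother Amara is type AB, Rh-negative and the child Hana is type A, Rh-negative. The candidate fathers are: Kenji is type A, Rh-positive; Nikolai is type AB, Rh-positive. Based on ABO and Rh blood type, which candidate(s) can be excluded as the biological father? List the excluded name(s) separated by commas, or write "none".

A candidate is excluded only if no genotype consistent with his phenotype could produce a type A, Rh-negative child with a type AB, Rh-negative mother.
Every candidate has at least one consistent genotype combination, so none can be excluded.

none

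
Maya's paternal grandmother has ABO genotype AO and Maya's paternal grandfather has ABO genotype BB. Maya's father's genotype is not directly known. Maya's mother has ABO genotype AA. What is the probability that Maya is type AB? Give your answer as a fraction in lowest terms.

1/2

Maya's father's ABO genotype from AO × BB: 1/2 AB, 1/2 BO.
Crossing each possibility with the mother AA and summing P(type AB): 1/2·1/2 + 1/2·1/2 = 1/2.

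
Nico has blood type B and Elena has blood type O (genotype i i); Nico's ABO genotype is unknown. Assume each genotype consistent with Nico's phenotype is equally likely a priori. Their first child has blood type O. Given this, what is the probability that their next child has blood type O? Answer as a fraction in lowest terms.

Possible genotypes: Nico ∈ {I^B I^B, I^B i}; Elena ∈ {i i}.
Weight each parental genotype pair by prior × P(type-O child):
  I^B i × i i: posterior weight 1; P(next child type O) = 1/2.
Weighted sum = 1/2.

1/2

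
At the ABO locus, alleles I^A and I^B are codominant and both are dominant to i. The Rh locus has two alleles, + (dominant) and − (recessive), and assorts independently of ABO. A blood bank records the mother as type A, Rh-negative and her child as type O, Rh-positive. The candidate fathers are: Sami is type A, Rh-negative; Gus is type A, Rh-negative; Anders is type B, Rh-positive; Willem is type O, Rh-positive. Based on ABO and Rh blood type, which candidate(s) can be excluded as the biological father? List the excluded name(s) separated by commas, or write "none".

Sami, Gus

A candidate is excluded only if no genotype consistent with his phenotype could produce a type O, Rh-positive child with a type A, Rh-negative mother.
Sami (type A, Rh-): no genotype consistent with that phenotype can produce a type-O Rh+ child with a type-A mother.
Gus (type A, Rh-): no genotype consistent with that phenotype can produce a type-O Rh+ child with a type-A mother.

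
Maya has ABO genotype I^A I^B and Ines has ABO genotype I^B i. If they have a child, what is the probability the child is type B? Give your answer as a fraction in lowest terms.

1/2

ABO cross I^A I^B × I^B i → offspring phenotypes: 1/4 A, 1/2 B, 1/4 AB.
So P(type B) = 1/2.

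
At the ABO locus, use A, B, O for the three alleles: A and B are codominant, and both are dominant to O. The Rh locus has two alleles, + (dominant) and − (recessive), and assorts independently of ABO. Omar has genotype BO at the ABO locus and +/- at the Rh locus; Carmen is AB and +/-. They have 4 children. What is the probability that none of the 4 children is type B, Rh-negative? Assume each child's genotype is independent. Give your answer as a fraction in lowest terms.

ABO cross BO × AB → 1/4 A, 1/2 B, 1/4 AB.
Rh cross +/- × +/- → 3/4 Rh+, 1/4 Rh-; so P(type B, Rh-negative) = 1/2 × 1/4 = 1/8 per child.
P(not type B, Rh-negative) = 7/8 for one child; (7/8)^4 = 2401/4096.

2401/4096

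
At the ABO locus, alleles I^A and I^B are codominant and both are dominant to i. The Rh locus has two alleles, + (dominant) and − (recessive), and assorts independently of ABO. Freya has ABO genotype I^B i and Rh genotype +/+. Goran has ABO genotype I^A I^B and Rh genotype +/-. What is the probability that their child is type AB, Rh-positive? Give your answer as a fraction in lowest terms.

ABO cross I^B i × I^A I^B → offspring phenotypes: 1/4 A, 1/2 B, 1/4 AB.
Rh cross +/+ × +/- → 1 Rh+.
Independent loci: P(type AB, Rh-positive) = 1/4 × 1 = 1/4.

1/4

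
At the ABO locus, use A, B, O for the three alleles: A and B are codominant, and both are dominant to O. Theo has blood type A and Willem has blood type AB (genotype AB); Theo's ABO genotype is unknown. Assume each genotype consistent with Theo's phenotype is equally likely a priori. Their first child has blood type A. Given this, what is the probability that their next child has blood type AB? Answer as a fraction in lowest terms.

3/8

Possible genotypes: Theo ∈ {AA, AO}; Willem ∈ {AB}.
Weight each parental genotype pair by prior × P(type-A child):
  AA × AB: posterior weight 1/2; P(next child type AB) = 1/2.
  AO × AB: posterior weight 1/2; P(next child type AB) = 1/4.
Weighted sum = 3/8.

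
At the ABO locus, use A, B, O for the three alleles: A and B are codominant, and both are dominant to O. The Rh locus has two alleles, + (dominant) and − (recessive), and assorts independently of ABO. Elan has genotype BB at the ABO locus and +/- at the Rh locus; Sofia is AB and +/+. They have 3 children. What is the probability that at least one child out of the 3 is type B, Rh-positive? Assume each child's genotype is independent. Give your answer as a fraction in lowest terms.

ABO cross BB × AB → 1/2 B, 1/2 AB.
Rh cross +/- × +/+ → 1 Rh+; so P(type B, Rh-positive) = 1/2 × 1 = 1/2 per child.
P(none) = (1/2)^3 = 1/8; P(at least one) = 1 − 1/8 = 7/8.

7/8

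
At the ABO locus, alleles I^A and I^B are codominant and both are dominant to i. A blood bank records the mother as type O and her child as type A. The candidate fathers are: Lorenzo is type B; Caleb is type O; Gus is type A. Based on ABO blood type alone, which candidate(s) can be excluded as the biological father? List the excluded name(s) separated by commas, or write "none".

A candidate is excluded only if no genotype consistent with his phenotype could produce a type A child with a type O mother.
Lorenzo (type B): no genotype consistent with that phenotype can produce a type-A child with a type-O mother.
Caleb (type O): no genotype consistent with that phenotype can produce a type-A child with a type-O mother.

Lorenzo, Caleb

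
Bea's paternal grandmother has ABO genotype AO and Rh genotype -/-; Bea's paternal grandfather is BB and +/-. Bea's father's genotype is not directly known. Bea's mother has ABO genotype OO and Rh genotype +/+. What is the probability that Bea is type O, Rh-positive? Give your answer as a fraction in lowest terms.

1/4

Bea's father's ABO genotype from AO × BB: 1/2 AB, 1/2 BO.
Crossing each possibility with the mother OO and summing P(type O): 1/2·0 + 1/2·1/2 = 1/4.
Similarly for Rh via the father's Rh distribution: P(Rh+) = 1.
Independent loci: 1/4 × 1 = 1/4.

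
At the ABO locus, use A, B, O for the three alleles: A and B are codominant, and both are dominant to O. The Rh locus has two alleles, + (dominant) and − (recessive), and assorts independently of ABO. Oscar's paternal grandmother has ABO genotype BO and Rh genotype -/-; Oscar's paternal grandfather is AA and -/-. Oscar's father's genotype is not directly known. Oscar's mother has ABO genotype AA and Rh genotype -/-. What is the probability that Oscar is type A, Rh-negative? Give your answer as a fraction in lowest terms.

3/4

Oscar's father's ABO genotype from BO × AA: 1/2 AB, 1/2 AO.
Crossing each possibility with the mother AA and summing P(type A): 1/2·1/2 + 1/2·1 = 3/4.
Similarly for Rh via the father's Rh distribution: P(Rh-) = 1.
Independent loci: 3/4 × 1 = 3/4.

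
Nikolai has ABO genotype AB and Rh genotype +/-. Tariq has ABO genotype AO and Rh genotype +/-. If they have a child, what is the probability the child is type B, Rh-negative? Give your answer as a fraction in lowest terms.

ABO cross AB × AO → offspring phenotypes: 1/2 A, 1/4 B, 1/4 AB.
Rh cross +/- × +/- → 3/4 Rh+, 1/4 Rh-.
Independent loci: P(type B, Rh-negative) = 1/4 × 1/4 = 1/16.

1/16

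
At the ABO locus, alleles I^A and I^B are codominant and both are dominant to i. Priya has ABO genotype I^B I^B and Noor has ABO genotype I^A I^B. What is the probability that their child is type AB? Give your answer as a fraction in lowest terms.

1/2

ABO cross I^B I^B × I^A I^B → offspring phenotypes: 1/2 B, 1/2 AB.
So P(type AB) = 1/2.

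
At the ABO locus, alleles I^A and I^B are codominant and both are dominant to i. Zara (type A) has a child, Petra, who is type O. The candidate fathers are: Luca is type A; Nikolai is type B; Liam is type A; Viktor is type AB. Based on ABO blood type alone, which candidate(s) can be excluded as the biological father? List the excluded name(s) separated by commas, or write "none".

A candidate is excluded only if no genotype consistent with his phenotype could produce a type O child with a type A mother.
Viktor (type AB): no genotype consistent with that phenotype can produce a type-O child with a type-A mother.

Viktor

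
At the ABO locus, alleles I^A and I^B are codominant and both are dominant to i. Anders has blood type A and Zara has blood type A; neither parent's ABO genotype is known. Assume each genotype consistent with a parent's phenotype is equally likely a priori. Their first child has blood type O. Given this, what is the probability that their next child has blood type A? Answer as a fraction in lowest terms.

Possible genotypes: Anders ∈ {I^A I^A, I^A i}; Zara ∈ {I^A I^A, I^A i}.
Weight each parental genotype pair by prior × P(type-O child):
  I^A i × I^A i: posterior weight 1; P(next child type A) = 3/4.
Weighted sum = 3/4.

3/4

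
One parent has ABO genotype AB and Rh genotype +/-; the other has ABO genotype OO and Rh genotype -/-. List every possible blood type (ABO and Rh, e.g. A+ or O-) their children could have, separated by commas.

Gametes from AB × OO give offspring ABO genotypes AO, BO, i.e. phenotypes A, B.
Rh cross +/- × -/- → phenotypes Rh+, Rh-.
Combining independently: A+, A-, B+, B-.

A+, A-, B+, B-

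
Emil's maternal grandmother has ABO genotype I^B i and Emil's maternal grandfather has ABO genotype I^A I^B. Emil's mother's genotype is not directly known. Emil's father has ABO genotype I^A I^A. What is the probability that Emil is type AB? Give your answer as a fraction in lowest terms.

Emil's mother's ABO genotype from I^B i × I^A I^B: 1/4 I^A I^B, 1/4 I^A i, 1/4 I^B I^B, 1/4 I^B i.
Crossing each possibility with the father I^A I^A and summing P(type AB): 1/4·1/2 + 1/4·0 + 1/4·1 + 1/4·1/2 = 1/2.

1/2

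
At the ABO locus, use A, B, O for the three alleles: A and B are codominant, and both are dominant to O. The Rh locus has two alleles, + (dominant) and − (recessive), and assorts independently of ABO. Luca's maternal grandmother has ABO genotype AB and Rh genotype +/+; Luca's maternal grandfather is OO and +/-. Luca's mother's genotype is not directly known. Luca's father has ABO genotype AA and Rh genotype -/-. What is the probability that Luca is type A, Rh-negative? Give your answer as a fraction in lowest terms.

Luca's mother's ABO genotype from AB × OO: 1/2 AO, 1/2 BO.
Crossing each possibility with the father AA and summing P(type A): 1/2·1 + 1/2·1/2 = 3/4.
Similarly for Rh via the mother's Rh distribution: P(Rh-) = 1/4.
Independent loci: 3/4 × 1/4 = 3/16.

3/16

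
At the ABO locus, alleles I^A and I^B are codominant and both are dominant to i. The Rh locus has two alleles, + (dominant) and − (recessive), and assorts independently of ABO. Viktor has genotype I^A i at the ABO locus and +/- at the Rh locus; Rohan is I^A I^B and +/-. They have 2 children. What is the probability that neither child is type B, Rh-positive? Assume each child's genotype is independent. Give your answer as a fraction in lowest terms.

ABO cross I^A i × I^A I^B → 1/2 A, 1/4 B, 1/4 AB.
Rh cross +/- × +/- → 3/4 Rh+, 1/4 Rh-; so P(type B, Rh-positive) = 1/4 × 3/4 = 3/16 per child.
P(not type B, Rh-positive) = 13/16 for one child; (13/16)^2 = 169/256.

169/256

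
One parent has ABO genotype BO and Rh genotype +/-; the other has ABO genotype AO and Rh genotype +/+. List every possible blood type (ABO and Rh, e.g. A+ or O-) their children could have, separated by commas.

O+, A+, B+, AB+

Gametes from BO × AO give offspring ABO genotypes AB, AO, BO, OO, i.e. phenotypes O, A, B, AB.
Rh cross +/- × +/+ → phenotypes Rh+.
Combining independently: O+, A+, B+, AB+.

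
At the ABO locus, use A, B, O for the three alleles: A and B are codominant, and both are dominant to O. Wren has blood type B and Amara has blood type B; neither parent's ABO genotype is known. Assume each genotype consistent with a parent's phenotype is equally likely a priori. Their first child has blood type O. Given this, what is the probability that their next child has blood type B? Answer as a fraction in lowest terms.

Possible genotypes: Wren ∈ {BB, BO}; Amara ∈ {BB, BO}.
Weight each parental genotype pair by prior × P(type-O child):
  BO × BO: posterior weight 1; P(next child type B) = 3/4.
Weighted sum = 3/4.

3/4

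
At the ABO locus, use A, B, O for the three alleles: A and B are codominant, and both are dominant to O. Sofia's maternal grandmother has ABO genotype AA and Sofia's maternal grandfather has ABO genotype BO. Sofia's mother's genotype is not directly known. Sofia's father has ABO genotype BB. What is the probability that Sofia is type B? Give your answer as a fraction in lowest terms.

Sofia's mother's ABO genotype from AA × BO: 1/2 AB, 1/2 AO.
Crossing each possibility with the father BB and summing P(type B): 1/2·1/2 + 1/2·1/2 = 1/2.

1/2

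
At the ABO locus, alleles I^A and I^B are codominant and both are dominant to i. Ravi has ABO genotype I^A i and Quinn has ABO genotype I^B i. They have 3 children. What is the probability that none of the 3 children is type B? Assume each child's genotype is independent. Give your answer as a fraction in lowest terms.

27/64

ABO cross I^A i × I^B i → 1/4 O, 1/4 A, 1/4 B, 1/4 AB.
So P(type B) = 1/4 per child.
P(not type B) = 3/4 for one child; (3/4)^3 = 27/64.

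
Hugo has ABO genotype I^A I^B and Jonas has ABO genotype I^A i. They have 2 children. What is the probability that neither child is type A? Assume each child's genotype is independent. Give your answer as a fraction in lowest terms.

1/4

ABO cross I^A I^B × I^A i → 1/2 A, 1/4 B, 1/4 AB.
So P(type A) = 1/2 per child.
P(not type A) = 1/2 for one child; (1/2)^2 = 1/4.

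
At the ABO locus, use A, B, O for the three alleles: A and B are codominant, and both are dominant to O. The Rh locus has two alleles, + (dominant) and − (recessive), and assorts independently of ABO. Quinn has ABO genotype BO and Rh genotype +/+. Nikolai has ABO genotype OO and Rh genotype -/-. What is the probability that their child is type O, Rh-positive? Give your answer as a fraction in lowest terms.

ABO cross BO × OO → offspring phenotypes: 1/2 O, 1/2 B.
Rh cross +/+ × -/- → 1 Rh+.
Independent loci: P(type O, Rh-positive) = 1/2 × 1 = 1/2.

1/2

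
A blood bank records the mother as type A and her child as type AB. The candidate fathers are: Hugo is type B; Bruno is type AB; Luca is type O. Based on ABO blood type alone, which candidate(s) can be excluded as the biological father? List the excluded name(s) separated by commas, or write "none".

Luca

A candidate is excluded only if no genotype consistent with his phenotype could produce a type AB child with a type A mother.
Luca (type O): no genotype consistent with that phenotype can produce a type-AB child with a type-A mother.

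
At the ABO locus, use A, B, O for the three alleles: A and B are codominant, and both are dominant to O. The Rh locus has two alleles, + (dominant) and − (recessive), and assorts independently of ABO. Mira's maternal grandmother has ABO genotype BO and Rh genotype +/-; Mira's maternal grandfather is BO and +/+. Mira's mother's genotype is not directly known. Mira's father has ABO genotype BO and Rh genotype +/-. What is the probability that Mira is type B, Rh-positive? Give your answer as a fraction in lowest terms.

21/32

Mira's mother's ABO genotype from BO × BO: 1/4 BB, 1/2 BO, 1/4 OO.
Crossing each possibility with the father BO and summing P(type B): 1/4·1 + 1/2·3/4 + 1/4·1/2 = 3/4.
Similarly for Rh via the mother's Rh distribution: P(Rh+) = 7/8.
Independent loci: 3/4 × 7/8 = 21/32.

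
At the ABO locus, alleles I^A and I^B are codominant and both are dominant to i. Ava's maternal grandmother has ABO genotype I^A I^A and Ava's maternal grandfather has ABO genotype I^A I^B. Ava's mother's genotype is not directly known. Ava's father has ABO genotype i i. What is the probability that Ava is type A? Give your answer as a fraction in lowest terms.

3/4

Ava's mother's ABO genotype from I^A I^A × I^A I^B: 1/2 I^A I^A, 1/2 I^A I^B.
Crossing each possibility with the father i i and summing P(type A): 1/2·1 + 1/2·1/2 = 3/4.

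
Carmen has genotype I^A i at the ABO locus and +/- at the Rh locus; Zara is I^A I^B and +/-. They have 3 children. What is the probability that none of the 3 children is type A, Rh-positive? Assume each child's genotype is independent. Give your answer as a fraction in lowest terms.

125/512

ABO cross I^A i × I^A I^B → 1/2 A, 1/4 B, 1/4 AB.
Rh cross +/- × +/- → 3/4 Rh+, 1/4 Rh-; so P(type A, Rh-positive) = 1/2 × 3/4 = 3/8 per child.
P(not type A, Rh-positive) = 5/8 for one child; (5/8)^3 = 125/512.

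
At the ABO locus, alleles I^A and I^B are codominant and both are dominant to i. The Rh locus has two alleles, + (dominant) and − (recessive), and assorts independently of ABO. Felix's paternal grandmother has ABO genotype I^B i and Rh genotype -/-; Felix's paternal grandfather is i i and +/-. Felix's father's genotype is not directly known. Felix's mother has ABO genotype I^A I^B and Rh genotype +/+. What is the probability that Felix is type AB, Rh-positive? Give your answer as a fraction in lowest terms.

1/8

Felix's father's ABO genotype from I^B i × i i: 1/2 I^B i, 1/2 i i.
Crossing each possibility with the mother I^A I^B and summing P(type AB): 1/2·1/4 + 1/2·0 = 1/8.
Similarly for Rh via the father's Rh distribution: P(Rh+) = 1.
Independent loci: 1/8 × 1 = 1/8.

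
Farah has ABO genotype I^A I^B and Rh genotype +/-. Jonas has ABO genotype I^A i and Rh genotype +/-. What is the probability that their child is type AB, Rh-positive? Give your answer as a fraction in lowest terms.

3/16

ABO cross I^A I^B × I^A i → offspring phenotypes: 1/2 A, 1/4 B, 1/4 AB.
Rh cross +/- × +/- → 3/4 Rh+, 1/4 Rh-.
Independent loci: P(type AB, Rh-positive) = 1/4 × 3/4 = 3/16.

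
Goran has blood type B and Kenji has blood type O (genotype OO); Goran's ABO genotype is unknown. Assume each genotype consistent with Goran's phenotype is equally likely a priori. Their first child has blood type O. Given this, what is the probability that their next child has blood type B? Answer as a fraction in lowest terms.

Possible genotypes: Goran ∈ {BB, BO}; Kenji ∈ {OO}.
Weight each parental genotype pair by prior × P(type-O child):
  BO × OO: posterior weight 1; P(next child type B) = 1/2.
Weighted sum = 1/2.

1/2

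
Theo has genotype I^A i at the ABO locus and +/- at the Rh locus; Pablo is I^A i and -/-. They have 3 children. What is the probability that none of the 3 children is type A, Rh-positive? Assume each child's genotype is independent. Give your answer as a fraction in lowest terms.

125/512

ABO cross I^A i × I^A i → 1/4 O, 3/4 A.
Rh cross +/- × -/- → 1/2 Rh+, 1/2 Rh-; so P(type A, Rh-positive) = 3/4 × 1/2 = 3/8 per child.
P(not type A, Rh-positive) = 5/8 for one child; (5/8)^3 = 125/512.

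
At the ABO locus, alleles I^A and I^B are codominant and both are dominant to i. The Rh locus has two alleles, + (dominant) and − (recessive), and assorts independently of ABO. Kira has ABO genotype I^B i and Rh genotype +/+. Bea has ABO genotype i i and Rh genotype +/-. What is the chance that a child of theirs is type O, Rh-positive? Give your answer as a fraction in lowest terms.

ABO cross I^B i × i i → offspring phenotypes: 1/2 O, 1/2 B.
Rh cross +/+ × +/- → 1 Rh+.
Independent loci: P(type O, Rh-positive) = 1/2 × 1 = 1/2.

1/2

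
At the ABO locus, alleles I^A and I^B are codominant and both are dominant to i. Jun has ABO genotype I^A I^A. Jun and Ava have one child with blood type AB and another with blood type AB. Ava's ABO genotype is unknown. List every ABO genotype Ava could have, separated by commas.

For each candidate genotype of Ava, check whether crossing it with I^A I^A can produce every observed child phenotype.
  I^A I^A → possible child types {A} ✗
  I^A I^B → possible child types {A, AB} ✓
  I^A i → possible child types {A} ✗
  I^B I^B → possible child types {AB} ✓
  I^B i → possible child types {A, AB} ✓
  i i → possible child types {A} ✗

I^A I^B, I^B I^B, I^B i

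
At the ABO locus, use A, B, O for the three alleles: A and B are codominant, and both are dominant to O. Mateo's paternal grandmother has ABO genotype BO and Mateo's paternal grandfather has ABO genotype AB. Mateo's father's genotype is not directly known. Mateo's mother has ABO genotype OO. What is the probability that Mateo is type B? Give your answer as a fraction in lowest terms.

Mateo's father's ABO genotype from BO × AB: 1/4 AB, 1/4 AO, 1/4 BB, 1/4 BO.
Crossing each possibility with the mother OO and summing P(type B): 1/4·1/2 + 1/4·0 + 1/4·1 + 1/4·1/2 = 1/2.

1/2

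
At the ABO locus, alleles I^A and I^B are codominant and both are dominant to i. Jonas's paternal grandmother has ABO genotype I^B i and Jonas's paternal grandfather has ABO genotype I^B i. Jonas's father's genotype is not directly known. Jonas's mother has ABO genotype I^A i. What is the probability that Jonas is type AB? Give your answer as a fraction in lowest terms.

Jonas's father's ABO genotype from I^B i × I^B i: 1/4 I^B I^B, 1/2 I^B i, 1/4 i i.
Crossing each possibility with the mother I^A i and summing P(type AB): 1/4·1/2 + 1/2·1/4 + 1/4·0 = 1/4.

1/4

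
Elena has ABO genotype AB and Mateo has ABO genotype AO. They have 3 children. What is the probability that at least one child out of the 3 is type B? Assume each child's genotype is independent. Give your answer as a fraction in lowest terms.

37/64

ABO cross AB × AO → 1/2 A, 1/4 B, 1/4 AB.
So P(type B) = 1/4 per child.
P(none) = (3/4)^3 = 27/64; P(at least one) = 1 − 27/64 = 37/64.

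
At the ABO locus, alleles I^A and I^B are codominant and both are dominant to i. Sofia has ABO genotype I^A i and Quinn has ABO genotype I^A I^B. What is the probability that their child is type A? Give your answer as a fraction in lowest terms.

ABO cross I^A i × I^A I^B → offspring phenotypes: 1/2 A, 1/4 B, 1/4 AB.
So P(type A) = 1/2.

1/2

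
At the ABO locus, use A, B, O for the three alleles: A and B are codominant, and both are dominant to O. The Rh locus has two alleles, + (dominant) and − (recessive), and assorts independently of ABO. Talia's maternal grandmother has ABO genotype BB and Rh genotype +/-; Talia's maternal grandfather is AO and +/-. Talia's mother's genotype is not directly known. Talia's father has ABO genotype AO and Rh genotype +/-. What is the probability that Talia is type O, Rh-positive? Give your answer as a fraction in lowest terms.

3/32

Talia's mother's ABO genotype from BB × AO: 1/2 AB, 1/2 BO.
Crossing each possibility with the father AO and summing P(type O): 1/2·0 + 1/2·1/4 = 1/8.
Similarly for Rh via the mother's Rh distribution: P(Rh+) = 3/4.
Independent loci: 1/8 × 3/4 = 3/32.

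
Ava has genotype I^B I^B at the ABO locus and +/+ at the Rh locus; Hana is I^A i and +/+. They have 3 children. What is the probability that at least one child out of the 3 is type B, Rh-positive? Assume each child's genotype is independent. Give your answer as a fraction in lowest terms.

7/8

ABO cross I^B I^B × I^A i → 1/2 B, 1/2 AB.
Rh cross +/+ × +/+ → 1 Rh+; so P(type B, Rh-positive) = 1/2 × 1 = 1/2 per child.
P(none) = (1/2)^3 = 1/8; P(at least one) = 1 − 1/8 = 7/8.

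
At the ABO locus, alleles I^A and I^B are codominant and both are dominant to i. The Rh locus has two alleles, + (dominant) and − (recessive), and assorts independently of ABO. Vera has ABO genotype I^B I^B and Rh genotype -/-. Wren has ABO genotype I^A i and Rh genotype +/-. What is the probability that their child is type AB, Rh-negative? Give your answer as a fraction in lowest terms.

1/4

ABO cross I^B I^B × I^A i → offspring phenotypes: 1/2 B, 1/2 AB.
Rh cross -/- × +/- → 1/2 Rh+, 1/2 Rh-.
Independent loci: P(type AB, Rh-negative) = 1/2 × 1/2 = 1/4.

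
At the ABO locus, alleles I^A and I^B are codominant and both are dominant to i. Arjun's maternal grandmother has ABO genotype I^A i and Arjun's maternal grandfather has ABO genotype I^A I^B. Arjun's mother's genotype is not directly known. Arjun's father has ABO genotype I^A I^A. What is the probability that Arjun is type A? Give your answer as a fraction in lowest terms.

3/4

Arjun's mother's ABO genotype from I^A i × I^A I^B: 1/4 I^A I^A, 1/4 I^A I^B, 1/4 I^A i, 1/4 I^B i.
Crossing each possibility with the father I^A I^A and summing P(type A): 1/4·1 + 1/4·1/2 + 1/4·1 + 1/4·1/2 = 3/4.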